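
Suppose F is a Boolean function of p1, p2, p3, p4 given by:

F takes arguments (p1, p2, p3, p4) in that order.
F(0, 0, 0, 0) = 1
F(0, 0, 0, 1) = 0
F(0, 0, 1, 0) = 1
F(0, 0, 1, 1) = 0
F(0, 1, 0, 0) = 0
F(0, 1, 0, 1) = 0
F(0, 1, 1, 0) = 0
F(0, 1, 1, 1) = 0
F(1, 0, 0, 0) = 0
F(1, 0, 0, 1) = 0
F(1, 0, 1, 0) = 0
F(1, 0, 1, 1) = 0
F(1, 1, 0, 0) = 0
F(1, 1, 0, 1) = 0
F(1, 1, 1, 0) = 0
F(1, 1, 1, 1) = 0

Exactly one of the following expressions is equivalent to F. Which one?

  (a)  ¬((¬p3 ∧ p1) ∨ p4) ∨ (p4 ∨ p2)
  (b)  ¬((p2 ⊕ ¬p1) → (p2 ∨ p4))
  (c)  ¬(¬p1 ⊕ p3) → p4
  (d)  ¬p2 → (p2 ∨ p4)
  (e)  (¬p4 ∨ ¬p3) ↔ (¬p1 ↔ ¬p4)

(a) disagrees with F on (0,0,0,1) (formula → 1, table → 0); rule it out.
(c) disagrees with F on (0,0,0,1) (formula → 1, table → 0); rule it out.
(d) disagrees with F on (0,0,0,0) (formula → 0, table → 1); rule it out.
(e) disagrees with F on (0,0,1,1) (formula → 1, table → 0); rule it out.
Only (b) survives; checking it on all 16 rows confirms it matches F.

b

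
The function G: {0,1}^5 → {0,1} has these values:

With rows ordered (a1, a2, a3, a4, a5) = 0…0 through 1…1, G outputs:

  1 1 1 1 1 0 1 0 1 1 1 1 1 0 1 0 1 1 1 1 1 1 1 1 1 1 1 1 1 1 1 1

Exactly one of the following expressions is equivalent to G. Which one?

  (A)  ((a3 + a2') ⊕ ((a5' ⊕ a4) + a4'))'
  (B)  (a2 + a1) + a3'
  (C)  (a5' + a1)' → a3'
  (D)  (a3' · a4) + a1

(A) disagrees with G on (0,0,0,1,0) (formula → 0, table → 1); rule it out.
(B) disagrees with G on (0,0,1,0,0) (formula → 0, table → 1); rule it out.
(D) disagrees with G on (0,0,0,0,0) (formula → 0, table → 1); rule it out.
Only (C) survives; checking it on all 32 rows confirms it matches G.

C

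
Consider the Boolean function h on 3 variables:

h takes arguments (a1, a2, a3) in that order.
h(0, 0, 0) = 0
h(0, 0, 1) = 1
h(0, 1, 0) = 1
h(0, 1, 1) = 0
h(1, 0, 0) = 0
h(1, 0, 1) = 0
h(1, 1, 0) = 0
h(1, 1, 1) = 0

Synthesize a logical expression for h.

The 1-rows are (0,0,1), (0,1,0). Each contributes one minterm — ¬a1·¬a2·a3; ¬a1·a2·¬a3 — and their disjunction is a sum-of-products form of h.

h(a1, a2, a3) = ((NOT a1 AND NOT a2) AND a3) OR ((NOT a1 AND a2) AND NOT a3)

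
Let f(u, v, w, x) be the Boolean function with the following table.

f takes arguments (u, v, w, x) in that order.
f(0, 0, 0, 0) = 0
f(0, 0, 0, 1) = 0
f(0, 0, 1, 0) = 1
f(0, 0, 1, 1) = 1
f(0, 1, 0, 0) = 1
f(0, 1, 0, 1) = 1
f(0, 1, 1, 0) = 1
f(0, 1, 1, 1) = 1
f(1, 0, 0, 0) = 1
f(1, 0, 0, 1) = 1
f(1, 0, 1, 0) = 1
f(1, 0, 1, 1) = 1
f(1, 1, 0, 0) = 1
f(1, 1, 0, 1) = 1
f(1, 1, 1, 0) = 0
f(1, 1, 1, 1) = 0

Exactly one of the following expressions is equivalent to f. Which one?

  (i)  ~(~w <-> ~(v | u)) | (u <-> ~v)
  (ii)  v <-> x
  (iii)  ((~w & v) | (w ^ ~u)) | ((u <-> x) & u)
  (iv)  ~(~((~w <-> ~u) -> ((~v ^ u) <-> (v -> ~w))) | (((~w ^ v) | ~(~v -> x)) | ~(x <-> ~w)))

(ii) fails at (0,0,0,0): the formula yields 1, f is 0.
(iii) fails at (0,0,0,0): the formula yields 1, f is 0.
(iv) fails at (0,0,1,0): the formula yields 0, f is 1.
Only (i) survives; checking it on all 16 rows confirms it matches f.

i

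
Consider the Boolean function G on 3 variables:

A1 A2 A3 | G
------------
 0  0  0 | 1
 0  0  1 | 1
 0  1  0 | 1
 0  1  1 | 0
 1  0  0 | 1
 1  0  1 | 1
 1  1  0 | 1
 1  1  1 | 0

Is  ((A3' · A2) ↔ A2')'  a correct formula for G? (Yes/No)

Test each input against both G and the formula:
  A1=0, A2=0, A3=0: formula gives 1, G = 1 ✓
  A1=0, A2=0, A3=1: formula gives 1, G = 1 ✓
  A1=0, A2=1, A3=0: formula gives 1, G = 1 ✓
  A1=0, A2=1, A3=1: formula gives 0, G = 0 ✓
  A1=1, A2=0, A3=0: formula gives 1, G = 1 ✓
  …and likewise for the remaining 3 rows.
All 8 rows match — the expression computes G exactly.

Yes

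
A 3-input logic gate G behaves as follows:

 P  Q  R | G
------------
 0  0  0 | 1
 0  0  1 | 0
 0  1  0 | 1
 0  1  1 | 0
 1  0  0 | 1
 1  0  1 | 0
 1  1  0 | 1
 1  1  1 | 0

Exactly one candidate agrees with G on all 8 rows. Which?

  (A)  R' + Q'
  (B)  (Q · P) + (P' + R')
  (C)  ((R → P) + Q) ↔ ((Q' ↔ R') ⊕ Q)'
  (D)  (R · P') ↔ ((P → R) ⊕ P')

(A) disagrees with G on (0,0,1) (formula → 1, table → 0); rule it out.
(B) disagrees with G on (0,0,1) (formula → 1, table → 0); rule it out.
(C) disagrees with G on (0,0,0) (formula → 0, table → 1); rule it out.
Only (D) survives; checking it on all 8 rows confirms it matches G.

D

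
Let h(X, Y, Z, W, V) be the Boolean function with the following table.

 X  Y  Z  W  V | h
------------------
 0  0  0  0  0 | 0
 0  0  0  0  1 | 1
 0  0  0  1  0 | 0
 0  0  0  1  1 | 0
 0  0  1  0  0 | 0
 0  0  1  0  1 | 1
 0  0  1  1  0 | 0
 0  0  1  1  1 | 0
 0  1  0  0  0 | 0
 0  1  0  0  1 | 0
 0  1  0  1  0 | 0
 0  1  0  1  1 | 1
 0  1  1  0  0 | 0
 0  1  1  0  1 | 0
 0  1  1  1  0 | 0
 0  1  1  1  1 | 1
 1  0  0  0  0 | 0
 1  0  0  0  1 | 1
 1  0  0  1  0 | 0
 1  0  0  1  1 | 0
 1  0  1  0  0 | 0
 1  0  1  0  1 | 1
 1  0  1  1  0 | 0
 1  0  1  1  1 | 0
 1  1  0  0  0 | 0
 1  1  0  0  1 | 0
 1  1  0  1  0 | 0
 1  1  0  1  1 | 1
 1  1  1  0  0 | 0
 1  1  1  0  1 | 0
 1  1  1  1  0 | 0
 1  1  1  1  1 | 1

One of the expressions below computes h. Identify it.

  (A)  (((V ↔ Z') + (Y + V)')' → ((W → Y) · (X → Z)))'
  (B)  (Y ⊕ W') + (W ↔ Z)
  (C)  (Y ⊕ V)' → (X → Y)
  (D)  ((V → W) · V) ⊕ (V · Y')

(A): at (0,0,0,0,1) it gives 0, but h = 1 — eliminated.
(B): at (0,0,0,0,0) it gives 1, but h = 0 — eliminated.
(C): at (0,0,0,0,0) it gives 1, but h = 0 — eliminated.
(D) is the remaining candidate, and it agrees with h on all 32 inputs.

D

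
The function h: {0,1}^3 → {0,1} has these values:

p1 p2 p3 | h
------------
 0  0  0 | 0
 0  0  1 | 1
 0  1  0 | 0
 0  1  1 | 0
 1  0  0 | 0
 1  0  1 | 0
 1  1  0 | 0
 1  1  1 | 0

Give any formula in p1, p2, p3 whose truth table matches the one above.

h(p1, p2, p3) = (~p1 & ~p2) & p3

Only row (0,0,1) gives 1. That row's minterm ¬p1·¬p2·p3 is h directly.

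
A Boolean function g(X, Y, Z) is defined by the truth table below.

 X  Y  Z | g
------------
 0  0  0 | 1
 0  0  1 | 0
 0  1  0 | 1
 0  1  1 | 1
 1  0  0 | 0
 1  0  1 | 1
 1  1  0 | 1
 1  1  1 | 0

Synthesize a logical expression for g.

g is 0 on only 3 rows — (0,0,1), (1,0,0), (1,1,1). Writing each as a minterm (¬X·¬Y·Z, X·¬Y·¬Z, X·Y·Z) and OR-ing them characterizes exactly where g=0, so g is the negation of that disjunction.

g(X, Y, Z) = not ((((not X and not Y) and Z) or ((X and not Y) and not Z)) or ((X and Y) and Z))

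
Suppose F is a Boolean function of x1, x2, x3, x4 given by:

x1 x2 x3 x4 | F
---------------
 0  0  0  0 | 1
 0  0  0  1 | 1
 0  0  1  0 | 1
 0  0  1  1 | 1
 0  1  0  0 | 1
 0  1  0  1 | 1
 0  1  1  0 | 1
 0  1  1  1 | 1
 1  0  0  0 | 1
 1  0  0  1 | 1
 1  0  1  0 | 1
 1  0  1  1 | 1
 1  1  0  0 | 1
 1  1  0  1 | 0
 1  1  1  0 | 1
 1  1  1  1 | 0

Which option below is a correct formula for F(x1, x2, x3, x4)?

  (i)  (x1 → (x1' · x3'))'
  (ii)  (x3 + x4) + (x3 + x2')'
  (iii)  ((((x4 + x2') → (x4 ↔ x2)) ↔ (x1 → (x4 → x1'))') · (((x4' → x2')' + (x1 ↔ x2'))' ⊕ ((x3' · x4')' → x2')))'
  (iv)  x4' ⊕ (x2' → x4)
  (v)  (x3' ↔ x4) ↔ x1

(i) fails at (0,0,0,0): the formula yields 0, F is 1.
(ii) fails at (0,0,0,0): the formula yields 0, F is 1.
(iv) fails at (0,1,0,0): the formula yields 0, F is 1.
(v) fails at (0,0,0,1): the formula yields 0, F is 1.
Only (iii) survives; checking it on all 16 rows confirms it matches F.

iii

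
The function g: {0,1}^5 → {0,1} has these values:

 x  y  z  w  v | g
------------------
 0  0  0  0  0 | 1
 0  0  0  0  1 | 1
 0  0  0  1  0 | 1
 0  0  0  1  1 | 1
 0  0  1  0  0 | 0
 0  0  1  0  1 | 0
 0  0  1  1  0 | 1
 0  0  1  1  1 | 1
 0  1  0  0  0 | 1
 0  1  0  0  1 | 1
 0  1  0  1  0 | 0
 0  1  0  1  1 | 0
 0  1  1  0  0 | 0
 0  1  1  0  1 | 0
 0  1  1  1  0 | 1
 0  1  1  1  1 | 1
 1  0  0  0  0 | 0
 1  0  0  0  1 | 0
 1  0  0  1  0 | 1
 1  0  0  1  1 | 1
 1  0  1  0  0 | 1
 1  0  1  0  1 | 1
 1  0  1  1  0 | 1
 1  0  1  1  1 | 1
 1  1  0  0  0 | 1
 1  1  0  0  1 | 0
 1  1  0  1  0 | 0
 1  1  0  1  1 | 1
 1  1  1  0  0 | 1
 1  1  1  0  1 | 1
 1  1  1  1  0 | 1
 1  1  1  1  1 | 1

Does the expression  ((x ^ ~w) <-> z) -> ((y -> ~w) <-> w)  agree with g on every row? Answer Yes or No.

Evaluate ((x ^ ~w) <-> z) -> ((y -> ~w) <-> w) on each row and compare to g:
  x=0, y=0, z=0, w=0, v=0: formula gives 1, g = 1 ✓
  x=0, y=0, z=0, w=0, v=1: formula gives 1, g = 1 ✓
  x=0, y=0, z=0, w=1, v=0: formula gives 1, g = 1 ✓
  x=0, y=0, z=0, w=1, v=1: formula gives 1, g = 1 ✓
  …
  x=1, y=1, z=0, w=0, v=0: formula gives 0, but g = 1 ✗
Since they disagree at (1,1,0,0,0), the expression is not a correct formula for g.

No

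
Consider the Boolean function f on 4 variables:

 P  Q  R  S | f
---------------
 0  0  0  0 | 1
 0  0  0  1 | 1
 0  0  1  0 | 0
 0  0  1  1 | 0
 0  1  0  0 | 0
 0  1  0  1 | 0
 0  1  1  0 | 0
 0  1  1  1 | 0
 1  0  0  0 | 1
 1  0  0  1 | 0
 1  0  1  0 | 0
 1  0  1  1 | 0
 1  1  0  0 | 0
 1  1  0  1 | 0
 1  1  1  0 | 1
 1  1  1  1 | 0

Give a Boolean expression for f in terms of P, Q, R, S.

f(P, Q, R, S) = (((((P' · Q') · R') · S') + (((P' · Q') · R') · S)) + (((P · Q') · R') · S')) + (((P · Q) · R) · S')

f=1 on 4 inputs: (0,0,0,0), (0,0,0,1), (1,0,0,0), (1,1,1,0). Reading each as a conjunction of literals (¬P·¬Q·¬R·¬S, ¬P·¬Q·¬R·S, P·¬Q·¬R·¬S, P·Q·R·¬S) and taking the OR gives the canonical DNF.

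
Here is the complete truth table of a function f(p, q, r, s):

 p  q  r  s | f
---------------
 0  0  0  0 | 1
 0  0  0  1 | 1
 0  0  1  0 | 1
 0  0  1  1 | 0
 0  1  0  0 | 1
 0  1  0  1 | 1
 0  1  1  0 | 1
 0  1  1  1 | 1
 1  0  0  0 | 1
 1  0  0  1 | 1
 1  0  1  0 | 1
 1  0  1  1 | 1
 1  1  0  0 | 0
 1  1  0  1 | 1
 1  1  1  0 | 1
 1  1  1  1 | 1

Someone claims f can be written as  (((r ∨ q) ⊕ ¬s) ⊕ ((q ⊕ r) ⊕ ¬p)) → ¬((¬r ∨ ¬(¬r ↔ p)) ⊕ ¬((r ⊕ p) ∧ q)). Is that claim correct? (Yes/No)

Yes

Test each input against both f and the formula:
  p=0, q=0, r=0, s=0: formula gives 1, f = 1 ✓
  p=0, q=0, r=0, s=1: formula gives 1, f = 1 ✓
  p=0, q=0, r=1, s=0: formula gives 1, f = 1 ✓
  p=0, q=0, r=1, s=1: formula gives 0, f = 0 ✓
  …and likewise for the remaining 12 rows.
Every row agrees, so the formula is equivalent.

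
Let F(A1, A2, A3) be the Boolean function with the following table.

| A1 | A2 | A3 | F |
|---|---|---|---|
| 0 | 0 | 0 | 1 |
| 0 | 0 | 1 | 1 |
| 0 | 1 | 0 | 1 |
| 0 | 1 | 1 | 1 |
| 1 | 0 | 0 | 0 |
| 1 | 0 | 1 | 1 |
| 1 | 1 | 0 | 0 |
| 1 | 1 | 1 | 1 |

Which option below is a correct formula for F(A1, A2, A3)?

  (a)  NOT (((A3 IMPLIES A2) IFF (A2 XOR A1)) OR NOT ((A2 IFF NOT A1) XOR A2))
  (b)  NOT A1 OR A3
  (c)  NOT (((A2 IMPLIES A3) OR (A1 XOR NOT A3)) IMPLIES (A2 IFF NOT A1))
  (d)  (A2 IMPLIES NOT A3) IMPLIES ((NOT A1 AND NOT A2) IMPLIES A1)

(a) fails at (0,0,0): the formula yields 0, F is 1.
(c) fails at (0,1,0): the formula yields 0, F is 1.
(d) fails at (0,0,0): the formula yields 0, F is 1.
Only (b) survives; checking it on all 8 rows confirms it matches F.

b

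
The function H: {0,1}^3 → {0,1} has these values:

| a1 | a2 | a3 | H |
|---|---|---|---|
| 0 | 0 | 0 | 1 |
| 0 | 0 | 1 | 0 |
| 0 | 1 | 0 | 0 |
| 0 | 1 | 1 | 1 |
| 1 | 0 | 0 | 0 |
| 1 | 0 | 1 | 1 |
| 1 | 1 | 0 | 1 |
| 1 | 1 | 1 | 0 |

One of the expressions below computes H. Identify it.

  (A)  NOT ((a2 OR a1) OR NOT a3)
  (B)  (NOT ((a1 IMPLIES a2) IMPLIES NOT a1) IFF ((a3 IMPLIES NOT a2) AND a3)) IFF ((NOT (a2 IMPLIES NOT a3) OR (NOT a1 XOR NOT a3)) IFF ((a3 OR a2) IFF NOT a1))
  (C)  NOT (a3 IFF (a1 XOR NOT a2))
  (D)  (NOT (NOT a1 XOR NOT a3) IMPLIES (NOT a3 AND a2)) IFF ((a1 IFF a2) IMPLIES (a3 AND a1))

C

(A): at (0,0,0) it gives 0, but H = 1 — eliminated.
(B): at (1,0,0) it gives 1, but H = 0 — eliminated.
(D): at (0,1,0) it gives 1, but H = 0 — eliminated.
Only (C) survives; checking it on all 8 rows confirms it matches H.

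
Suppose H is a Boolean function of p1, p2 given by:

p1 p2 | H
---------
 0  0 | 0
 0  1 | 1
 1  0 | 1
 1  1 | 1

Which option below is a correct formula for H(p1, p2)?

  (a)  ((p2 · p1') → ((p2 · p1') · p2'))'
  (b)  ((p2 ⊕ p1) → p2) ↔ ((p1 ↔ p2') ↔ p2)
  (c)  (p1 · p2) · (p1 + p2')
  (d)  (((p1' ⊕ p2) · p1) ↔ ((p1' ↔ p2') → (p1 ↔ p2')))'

d

(a) fails at (1,0): the formula yields 0, H is 1.
(b) fails at (0,0): the formula yields 1, H is 0.
(c) fails at (0,1): the formula yields 0, H is 1.
That leaves (d). Evaluating it on every row reproduces the table of H exactly.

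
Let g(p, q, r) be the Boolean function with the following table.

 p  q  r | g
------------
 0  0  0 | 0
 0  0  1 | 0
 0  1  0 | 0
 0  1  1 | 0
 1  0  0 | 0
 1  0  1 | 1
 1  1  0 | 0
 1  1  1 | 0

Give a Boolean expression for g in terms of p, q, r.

g(p, q, r) = (p and not q) and r

Only row (1,0,1) gives 1. That row's minterm p·¬q·r is g directly.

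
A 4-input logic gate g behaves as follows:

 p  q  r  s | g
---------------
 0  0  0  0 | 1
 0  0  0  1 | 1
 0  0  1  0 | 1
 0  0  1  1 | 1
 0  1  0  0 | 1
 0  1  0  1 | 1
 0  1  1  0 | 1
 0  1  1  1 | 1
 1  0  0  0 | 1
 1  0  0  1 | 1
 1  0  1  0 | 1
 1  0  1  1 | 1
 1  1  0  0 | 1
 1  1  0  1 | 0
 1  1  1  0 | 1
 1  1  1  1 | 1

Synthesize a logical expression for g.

g(p, q, r, s) = NOT (((p AND q) AND NOT r) AND s)

g is 0 on exactly one input, (1,1,0,1), whose minterm is p·q·¬r·s. So g is the negation of that single conjunction.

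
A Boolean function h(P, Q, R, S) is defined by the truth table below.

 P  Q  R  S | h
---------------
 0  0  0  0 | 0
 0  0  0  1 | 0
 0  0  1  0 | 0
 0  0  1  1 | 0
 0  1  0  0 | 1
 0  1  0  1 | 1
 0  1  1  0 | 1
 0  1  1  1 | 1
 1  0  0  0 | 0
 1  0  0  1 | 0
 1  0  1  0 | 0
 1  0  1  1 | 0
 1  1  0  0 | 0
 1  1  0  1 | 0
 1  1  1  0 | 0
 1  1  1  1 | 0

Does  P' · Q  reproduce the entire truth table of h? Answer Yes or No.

Yes

Test each input against both h and the formula:
  P=0, Q=0, R=0, S=0: formula gives 0, h = 0 ✓
  P=0, Q=0, R=0, S=1: formula gives 0, h = 0 ✓
  P=0, Q=0, R=1, S=0: formula gives 0, h = 0 ✓
  P=0, Q=0, R=1, S=1: formula gives 0, h = 0 ✓
  … (the remaining 12 rows also agree.)
All 16 rows match — the expression computes h exactly.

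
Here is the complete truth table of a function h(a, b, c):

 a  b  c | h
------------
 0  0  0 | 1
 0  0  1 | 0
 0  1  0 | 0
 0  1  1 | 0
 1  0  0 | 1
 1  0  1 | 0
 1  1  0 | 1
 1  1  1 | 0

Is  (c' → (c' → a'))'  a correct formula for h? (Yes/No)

Test each input against both h and the formula:
  a=0, b=0, c=0: formula gives 0, but h = 1 ✗
A single disagreement suffices: at (0,0,0) they differ, so the formula does not compute h.

No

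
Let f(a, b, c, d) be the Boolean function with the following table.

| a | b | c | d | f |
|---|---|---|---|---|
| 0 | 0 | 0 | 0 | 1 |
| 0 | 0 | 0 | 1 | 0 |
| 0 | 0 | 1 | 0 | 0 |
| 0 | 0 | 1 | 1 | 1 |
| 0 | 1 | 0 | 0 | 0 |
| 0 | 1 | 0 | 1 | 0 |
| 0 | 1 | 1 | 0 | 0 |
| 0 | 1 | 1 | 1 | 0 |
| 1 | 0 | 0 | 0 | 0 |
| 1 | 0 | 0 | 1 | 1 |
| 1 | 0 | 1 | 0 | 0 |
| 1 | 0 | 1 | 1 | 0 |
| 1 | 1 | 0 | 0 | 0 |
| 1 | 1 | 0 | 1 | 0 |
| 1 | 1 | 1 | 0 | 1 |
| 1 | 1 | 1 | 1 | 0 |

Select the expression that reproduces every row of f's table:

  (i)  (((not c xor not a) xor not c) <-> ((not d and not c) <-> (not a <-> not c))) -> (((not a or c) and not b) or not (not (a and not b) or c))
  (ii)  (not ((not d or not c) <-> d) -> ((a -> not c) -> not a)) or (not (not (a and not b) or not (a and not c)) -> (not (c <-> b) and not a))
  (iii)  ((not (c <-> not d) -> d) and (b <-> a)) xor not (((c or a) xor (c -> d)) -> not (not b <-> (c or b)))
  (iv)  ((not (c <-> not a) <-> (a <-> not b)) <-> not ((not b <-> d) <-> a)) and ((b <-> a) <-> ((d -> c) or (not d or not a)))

iv

(i): at (0,0,0,1) it gives 1, but f = 0 — eliminated.
(ii): at (0,0,0,1) it gives 1, but f = 0 — eliminated.
(iii): at (0,0,0,0) it gives 0, but f = 1 — eliminated.
(iv) is the remaining candidate, and it agrees with f on all 16 inputs.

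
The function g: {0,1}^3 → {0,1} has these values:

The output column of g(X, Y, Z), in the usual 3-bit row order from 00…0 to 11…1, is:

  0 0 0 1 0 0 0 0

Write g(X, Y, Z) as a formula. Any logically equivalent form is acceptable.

g(X, Y, Z) = (NOT X AND Y) AND Z

g is 1 on exactly one input, (0,1,1), whose minterm is ¬X·Y·Z. So g is just that conjunction.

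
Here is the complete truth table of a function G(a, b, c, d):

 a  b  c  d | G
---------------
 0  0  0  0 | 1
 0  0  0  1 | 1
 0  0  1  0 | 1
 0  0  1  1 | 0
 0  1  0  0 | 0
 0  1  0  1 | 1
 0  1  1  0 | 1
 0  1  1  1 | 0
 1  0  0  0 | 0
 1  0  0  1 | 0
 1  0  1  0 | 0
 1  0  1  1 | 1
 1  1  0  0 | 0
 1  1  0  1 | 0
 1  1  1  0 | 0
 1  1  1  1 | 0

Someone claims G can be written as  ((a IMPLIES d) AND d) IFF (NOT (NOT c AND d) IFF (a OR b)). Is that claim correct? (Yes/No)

Test each input against both G and the formula:
  a=0, b=0, c=0, d=0: formula gives 1, G = 1 ✓
  a=0, b=0, c=0, d=1: formula gives 1, G = 1 ✓
  a=0, b=0, c=1, d=0: formula gives 1, G = 1 ✓
  a=0, b=0, c=1, d=1: formula gives 0, G = 0 ✓
  …
  a=0, b=1, c=0, d=1: formula gives 0, but G = 1 ✗
Since they disagree at (0,1,0,1), the expression is not a correct formula for G.

No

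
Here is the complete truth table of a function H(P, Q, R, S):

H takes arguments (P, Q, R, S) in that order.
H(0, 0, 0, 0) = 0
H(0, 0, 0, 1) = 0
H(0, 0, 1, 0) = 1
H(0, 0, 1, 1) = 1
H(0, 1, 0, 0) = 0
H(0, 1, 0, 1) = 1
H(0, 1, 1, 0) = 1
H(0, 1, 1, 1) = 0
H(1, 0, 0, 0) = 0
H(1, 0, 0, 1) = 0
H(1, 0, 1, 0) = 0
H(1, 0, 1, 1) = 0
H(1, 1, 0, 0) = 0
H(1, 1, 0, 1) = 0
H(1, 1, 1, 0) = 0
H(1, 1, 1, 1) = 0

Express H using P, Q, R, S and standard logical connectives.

H=1 on 4 inputs: (0,0,1,0), (0,0,1,1), (0,1,0,1), (0,1,1,0). Reading each as a conjunction of literals (¬P·¬Q·R·¬S, ¬P·¬Q·R·S, ¬P·Q·¬R·S, ¬P·Q·R·¬S) and taking the OR gives the canonical DNF.

H(P, Q, R, S) = (((((¬P ∧ ¬Q) ∧ R) ∧ ¬S) ∨ (((¬P ∧ ¬Q) ∧ R) ∧ S)) ∨ (((¬P ∧ Q) ∧ ¬R) ∧ S)) ∨ (((¬P ∧ Q) ∧ R) ∧ ¬S)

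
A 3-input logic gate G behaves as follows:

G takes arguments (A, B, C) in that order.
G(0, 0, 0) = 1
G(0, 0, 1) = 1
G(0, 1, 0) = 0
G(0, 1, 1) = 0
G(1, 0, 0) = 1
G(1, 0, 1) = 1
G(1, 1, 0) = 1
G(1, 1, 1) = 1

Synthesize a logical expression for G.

G(A, B, C) = ¬(((¬A ∧ B) ∧ ¬C) ∨ ((¬A ∧ B) ∧ C))

The 0-rows are (0,1,0), (0,1,1). Take each as a conjunction (¬A·B·¬C, ¬A·B·C), form their disjunction, and complement — that gives a formula that is 1 everywhere G is.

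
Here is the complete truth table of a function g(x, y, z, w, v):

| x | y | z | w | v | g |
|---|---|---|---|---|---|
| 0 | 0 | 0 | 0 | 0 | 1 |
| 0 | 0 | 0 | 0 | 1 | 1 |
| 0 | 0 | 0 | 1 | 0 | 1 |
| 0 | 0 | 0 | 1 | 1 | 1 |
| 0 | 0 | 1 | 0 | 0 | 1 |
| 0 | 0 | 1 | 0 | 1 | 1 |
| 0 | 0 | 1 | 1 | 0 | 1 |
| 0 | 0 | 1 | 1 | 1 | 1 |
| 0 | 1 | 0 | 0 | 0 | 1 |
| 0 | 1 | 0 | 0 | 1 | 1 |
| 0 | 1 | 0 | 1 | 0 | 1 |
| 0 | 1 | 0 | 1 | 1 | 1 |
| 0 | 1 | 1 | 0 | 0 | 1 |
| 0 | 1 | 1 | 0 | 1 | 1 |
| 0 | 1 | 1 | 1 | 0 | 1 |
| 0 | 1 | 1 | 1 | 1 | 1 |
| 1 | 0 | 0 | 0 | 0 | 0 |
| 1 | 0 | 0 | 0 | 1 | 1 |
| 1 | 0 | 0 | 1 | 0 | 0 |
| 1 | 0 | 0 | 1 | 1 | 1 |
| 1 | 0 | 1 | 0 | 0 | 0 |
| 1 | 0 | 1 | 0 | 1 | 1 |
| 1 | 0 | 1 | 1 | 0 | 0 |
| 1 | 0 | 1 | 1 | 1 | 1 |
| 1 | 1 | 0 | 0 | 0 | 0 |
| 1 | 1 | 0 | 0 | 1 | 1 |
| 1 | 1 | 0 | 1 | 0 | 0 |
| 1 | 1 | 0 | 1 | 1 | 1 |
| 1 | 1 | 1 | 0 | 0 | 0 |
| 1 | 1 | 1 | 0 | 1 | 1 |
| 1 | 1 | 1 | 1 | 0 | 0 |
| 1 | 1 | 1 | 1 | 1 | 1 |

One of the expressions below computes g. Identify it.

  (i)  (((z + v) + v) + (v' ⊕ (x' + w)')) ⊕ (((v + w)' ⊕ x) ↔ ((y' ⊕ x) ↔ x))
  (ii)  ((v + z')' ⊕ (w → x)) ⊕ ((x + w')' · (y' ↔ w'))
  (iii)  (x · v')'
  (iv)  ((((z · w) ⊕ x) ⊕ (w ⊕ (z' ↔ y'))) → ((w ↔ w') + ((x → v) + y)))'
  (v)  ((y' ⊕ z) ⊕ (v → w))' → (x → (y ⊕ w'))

iii

(i): at (0,0,0,0,1) it gives 0, but g = 1 — eliminated.
(ii): at (0,0,0,1,0) it gives 0, but g = 1 — eliminated.
(iv): at (0,0,0,0,0) it gives 0, but g = 1 — eliminated.
(v): at (1,0,0,0,0) it gives 1, but g = 0 — eliminated.
Only (iii) survives; checking it on all 32 rows confirms it matches g.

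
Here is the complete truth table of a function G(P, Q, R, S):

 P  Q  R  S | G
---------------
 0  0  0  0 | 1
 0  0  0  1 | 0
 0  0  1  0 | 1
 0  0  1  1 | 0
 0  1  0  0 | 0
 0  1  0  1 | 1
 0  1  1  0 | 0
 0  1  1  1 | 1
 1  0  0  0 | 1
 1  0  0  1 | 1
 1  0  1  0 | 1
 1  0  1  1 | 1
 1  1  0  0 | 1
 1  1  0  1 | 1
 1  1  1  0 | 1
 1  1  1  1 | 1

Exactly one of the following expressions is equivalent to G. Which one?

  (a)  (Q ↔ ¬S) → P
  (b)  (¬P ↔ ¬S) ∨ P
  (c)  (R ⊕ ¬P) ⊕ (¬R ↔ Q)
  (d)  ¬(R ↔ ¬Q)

a

(b) disagrees with G on (0,1,0,0) (formula → 1, table → 0); rule it out.
(c) disagrees with G on (0,0,0,1) (formula → 1, table → 0); rule it out.
(d) disagrees with G on (0,0,0,1) (formula → 1, table → 0); rule it out.
Only (a) survives; checking it on all 16 rows confirms it matches G.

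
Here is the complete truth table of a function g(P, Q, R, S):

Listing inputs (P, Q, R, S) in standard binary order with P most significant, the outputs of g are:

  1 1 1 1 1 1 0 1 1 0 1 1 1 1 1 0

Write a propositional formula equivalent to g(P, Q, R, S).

There are just 3 zero rows: (0,1,1,0), (1,0,0,1), (1,1,1,1). Their minterms are ¬P·Q·R·¬S, P·¬Q·¬R·S, P·Q·R·S; the OR of those covers precisely the 0-outputs, and negating it yields g.

g(P, Q, R, S) = NOT (((((NOT P AND Q) AND R) AND NOT S) OR (((P AND NOT Q) AND NOT R) AND S)) OR (((P AND Q) AND R) AND S))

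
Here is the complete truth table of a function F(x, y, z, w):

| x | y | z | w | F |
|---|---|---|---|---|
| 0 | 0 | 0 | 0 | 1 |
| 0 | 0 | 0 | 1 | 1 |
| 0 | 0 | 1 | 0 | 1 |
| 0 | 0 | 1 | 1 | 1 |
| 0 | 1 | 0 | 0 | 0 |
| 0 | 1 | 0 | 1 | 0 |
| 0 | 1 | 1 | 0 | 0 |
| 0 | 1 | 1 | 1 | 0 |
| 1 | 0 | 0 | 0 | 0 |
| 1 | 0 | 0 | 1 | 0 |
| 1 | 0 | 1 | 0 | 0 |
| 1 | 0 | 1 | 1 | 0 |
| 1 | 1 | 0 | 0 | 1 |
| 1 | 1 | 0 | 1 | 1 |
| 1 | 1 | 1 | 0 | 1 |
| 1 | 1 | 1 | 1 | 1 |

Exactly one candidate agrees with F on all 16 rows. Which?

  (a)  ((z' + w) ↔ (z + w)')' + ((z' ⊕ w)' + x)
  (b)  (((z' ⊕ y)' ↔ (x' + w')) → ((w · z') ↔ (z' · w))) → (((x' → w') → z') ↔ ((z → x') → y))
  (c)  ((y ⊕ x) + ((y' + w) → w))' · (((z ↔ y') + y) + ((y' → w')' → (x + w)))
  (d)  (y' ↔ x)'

d

(a): at (0,0,0,0) it gives 0, but F = 1 — eliminated.
(b): at (0,0,0,0) it gives 0, but F = 1 — eliminated.
(c): at (0,0,0,1) it gives 0, but F = 1 — eliminated.
That leaves (d). Evaluating it on every row reproduces the table of F exactly.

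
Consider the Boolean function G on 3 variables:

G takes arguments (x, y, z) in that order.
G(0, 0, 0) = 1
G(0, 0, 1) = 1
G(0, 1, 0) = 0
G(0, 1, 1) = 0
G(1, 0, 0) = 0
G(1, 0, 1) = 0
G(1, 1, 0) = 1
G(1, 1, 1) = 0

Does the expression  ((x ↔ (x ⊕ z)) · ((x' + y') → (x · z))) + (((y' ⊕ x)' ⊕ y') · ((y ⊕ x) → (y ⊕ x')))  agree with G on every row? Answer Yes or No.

Yes

Check the formula against G row by row:
  x=0, y=0, z=0: formula gives 1, G = 1 ✓
  x=0, y=0, z=1: formula gives 1, G = 1 ✓
  x=0, y=1, z=0: formula gives 0, G = 0 ✓
  x=0, y=1, z=1: formula gives 0, G = 0 ✓
  x=1, y=0, z=0: formula gives 0, G = 0 ✓
  …and likewise for the remaining 3 rows.
All 8 rows match — the expression computes G exactly.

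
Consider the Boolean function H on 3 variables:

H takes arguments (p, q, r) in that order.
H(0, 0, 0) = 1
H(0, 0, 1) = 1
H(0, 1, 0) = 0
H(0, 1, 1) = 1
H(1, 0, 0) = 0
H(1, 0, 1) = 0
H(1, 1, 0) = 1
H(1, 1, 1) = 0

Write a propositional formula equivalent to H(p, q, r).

Collect the rows where H=1 — (0,0,0), (0,0,1), (0,1,1), (1,1,0) — and write one minterm per row: ¬p·¬q·¬r, ¬p·¬q·r, ¬p·q·r, p·q·¬r. Their union (logical OR) reproduces the table exactly.

H(p, q, r) = ((((¬p ∧ ¬q) ∧ ¬r) ∨ ((¬p ∧ ¬q) ∧ r)) ∨ ((¬p ∧ q) ∧ r)) ∨ ((p ∧ q) ∧ ¬r)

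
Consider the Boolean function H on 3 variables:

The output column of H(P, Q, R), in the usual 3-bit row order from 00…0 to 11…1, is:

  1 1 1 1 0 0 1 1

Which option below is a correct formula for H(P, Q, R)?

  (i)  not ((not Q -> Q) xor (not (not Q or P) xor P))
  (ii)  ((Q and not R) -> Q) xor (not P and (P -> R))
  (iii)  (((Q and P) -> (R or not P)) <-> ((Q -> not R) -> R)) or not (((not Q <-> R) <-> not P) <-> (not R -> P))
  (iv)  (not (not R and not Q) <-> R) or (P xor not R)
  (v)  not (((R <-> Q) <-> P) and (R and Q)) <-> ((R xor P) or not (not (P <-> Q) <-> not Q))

i

(ii) disagrees with H on (0,0,0) (formula → 0, table → 1); rule it out.
(iii) disagrees with H on (0,0,0) (formula → 0, table → 1); rule it out.
(iv) disagrees with H on (1,0,0) (formula → 1, table → 0); rule it out.
(v) disagrees with H on (1,0,0) (formula → 1, table → 0); rule it out.
(i) is the remaining candidate, and it agrees with H on all 8 inputs.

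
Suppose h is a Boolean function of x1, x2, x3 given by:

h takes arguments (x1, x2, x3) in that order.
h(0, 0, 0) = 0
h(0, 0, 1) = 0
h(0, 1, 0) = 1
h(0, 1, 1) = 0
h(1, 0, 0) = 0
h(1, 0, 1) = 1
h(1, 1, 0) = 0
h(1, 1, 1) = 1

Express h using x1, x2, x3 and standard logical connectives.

Collect the rows where h=1 — (0,1,0), (1,0,1), (1,1,1) — and write one minterm per row: ¬x1·x2·¬x3, x1·¬x2·x3, x1·x2·x3. Their union (logical OR) reproduces the table exactly.

h(x1, x2, x3) = (((NOT x1 AND x2) AND NOT x3) OR ((x1 AND NOT x2) AND x3)) OR ((x1 AND x2) AND x3)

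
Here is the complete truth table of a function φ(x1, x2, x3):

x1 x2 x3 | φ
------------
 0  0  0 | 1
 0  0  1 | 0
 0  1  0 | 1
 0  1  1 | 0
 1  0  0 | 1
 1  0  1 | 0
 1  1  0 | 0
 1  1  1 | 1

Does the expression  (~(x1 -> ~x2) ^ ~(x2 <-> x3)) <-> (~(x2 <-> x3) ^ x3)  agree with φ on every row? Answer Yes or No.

Yes

Check the formula against φ row by row:
  x1=0, x2=0, x3=0: formula gives 1, φ = 1 ✓
  x1=0, x2=0, x3=1: formula gives 0, φ = 0 ✓
  x1=0, x2=1, x3=0: formula gives 1, φ = 1 ✓
  x1=0, x2=1, x3=1: formula gives 0, φ = 0 ✓
  x1=1, x2=0, x3=0: formula gives 1, φ = 1 ✓
  … (the remaining 3 rows also agree.)
Every row agrees, so the formula is equivalent.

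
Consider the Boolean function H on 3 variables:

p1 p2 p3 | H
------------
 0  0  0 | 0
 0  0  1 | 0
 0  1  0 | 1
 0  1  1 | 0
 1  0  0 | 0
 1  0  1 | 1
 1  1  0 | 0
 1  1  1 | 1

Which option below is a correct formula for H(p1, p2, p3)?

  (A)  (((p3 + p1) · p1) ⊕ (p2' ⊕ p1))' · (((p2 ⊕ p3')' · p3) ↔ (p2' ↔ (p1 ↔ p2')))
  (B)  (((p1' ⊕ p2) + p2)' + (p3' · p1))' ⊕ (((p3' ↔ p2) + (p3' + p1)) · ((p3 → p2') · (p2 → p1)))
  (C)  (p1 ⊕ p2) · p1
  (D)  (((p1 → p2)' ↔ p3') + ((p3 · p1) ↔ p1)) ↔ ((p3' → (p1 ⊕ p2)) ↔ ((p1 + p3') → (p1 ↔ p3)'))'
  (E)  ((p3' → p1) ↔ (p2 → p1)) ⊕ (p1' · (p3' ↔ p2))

D

(A): at (0,1,1) it gives 1, but H = 0 — eliminated.
(B): at (0,1,1) it gives 1, but H = 0 — eliminated.
(C): at (0,1,0) it gives 0, but H = 1 — eliminated.
(E): at (0,1,0) it gives 0, but H = 1 — eliminated.
Only (D) survives; checking it on all 8 rows confirms it matches H.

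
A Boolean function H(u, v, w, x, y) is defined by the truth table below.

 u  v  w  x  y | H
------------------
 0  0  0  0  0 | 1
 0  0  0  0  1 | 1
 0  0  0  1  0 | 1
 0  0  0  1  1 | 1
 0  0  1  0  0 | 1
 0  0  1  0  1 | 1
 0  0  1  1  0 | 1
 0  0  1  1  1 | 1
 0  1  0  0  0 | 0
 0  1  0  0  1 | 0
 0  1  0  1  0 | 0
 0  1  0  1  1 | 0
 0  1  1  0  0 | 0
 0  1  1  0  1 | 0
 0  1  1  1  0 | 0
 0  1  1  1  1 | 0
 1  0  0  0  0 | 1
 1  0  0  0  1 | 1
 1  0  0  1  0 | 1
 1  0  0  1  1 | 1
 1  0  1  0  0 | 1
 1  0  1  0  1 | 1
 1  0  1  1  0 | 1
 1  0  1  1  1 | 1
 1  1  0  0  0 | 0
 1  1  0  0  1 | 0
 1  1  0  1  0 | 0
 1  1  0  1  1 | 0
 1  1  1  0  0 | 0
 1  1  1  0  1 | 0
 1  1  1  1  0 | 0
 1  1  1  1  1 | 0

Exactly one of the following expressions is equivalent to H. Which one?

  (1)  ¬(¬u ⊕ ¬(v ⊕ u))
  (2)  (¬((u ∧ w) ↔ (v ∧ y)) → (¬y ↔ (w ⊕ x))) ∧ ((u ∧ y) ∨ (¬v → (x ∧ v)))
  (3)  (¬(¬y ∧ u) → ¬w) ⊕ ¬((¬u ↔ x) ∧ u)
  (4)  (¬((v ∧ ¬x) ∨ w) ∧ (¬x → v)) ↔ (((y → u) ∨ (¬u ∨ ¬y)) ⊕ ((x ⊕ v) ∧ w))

1

(2): at (0,0,0,0,0) it gives 0, but H = 1 — eliminated.
(3): at (0,0,0,0,0) it gives 0, but H = 1 — eliminated.
(4): at (0,0,0,0,0) it gives 0, but H = 1 — eliminated.
That leaves (1). Evaluating it on every row reproduces the table of H exactly.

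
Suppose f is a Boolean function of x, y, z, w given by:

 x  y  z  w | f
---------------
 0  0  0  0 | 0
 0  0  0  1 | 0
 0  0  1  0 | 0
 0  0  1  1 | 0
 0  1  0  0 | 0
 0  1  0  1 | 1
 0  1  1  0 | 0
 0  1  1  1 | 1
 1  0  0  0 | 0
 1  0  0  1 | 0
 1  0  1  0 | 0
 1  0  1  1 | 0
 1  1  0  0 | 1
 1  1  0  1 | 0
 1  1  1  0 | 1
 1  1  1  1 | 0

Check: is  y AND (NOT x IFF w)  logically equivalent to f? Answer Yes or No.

Yes

Evaluate y AND (NOT x IFF w) on each row and compare to f:
  x=0, y=0, z=0, w=0: formula gives 0, f = 0 ✓
  x=0, y=0, z=0, w=1: formula gives 0, f = 0 ✓
  x=0, y=0, z=1, w=0: formula gives 0, f = 0 ✓
  x=0, y=0, z=1, w=1: formula gives 0, f = 0 ✓
  … (the remaining 12 rows also agree.)
Every row agrees, so the formula is equivalent.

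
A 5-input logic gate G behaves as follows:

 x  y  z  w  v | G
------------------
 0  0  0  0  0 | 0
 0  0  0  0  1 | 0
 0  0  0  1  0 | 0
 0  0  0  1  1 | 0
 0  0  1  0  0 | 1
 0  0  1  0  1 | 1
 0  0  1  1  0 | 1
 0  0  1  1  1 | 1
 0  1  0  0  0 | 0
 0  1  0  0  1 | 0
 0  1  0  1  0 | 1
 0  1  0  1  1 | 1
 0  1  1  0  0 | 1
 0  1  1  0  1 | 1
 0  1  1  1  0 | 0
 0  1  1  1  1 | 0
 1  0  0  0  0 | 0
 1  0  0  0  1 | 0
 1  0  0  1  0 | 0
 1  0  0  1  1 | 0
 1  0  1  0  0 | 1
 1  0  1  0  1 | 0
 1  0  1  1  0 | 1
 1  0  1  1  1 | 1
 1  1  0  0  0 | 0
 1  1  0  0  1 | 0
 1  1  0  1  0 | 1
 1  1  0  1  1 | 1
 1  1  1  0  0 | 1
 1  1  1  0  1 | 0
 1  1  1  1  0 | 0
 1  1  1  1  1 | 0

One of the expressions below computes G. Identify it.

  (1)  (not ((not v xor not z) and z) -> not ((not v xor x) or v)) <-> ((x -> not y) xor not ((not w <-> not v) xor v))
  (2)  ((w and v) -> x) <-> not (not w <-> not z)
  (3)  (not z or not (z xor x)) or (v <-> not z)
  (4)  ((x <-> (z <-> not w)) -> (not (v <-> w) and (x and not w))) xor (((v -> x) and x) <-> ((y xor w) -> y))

(1) disagrees with G on (0,0,0,1,0) (formula → 1, table → 0); rule it out.
(2) disagrees with G on (0,0,0,1,0) (formula → 1, table → 0); rule it out.
(3) disagrees with G on (0,0,0,0,0) (formula → 1, table → 0); rule it out.
Only (4) survives; checking it on all 32 rows confirms it matches G.

4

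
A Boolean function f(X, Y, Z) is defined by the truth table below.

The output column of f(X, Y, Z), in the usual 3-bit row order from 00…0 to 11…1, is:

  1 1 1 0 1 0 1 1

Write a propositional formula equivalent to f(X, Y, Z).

f is 0 on only 2 rows — (0,1,1), (1,0,1). Writing each as a minterm (¬X·Y·Z, X·¬Y·Z) and OR-ing them characterizes exactly where f=0, so f is the negation of that disjunction.

f(X, Y, Z) = not (((not X and Y) and Z) or ((X and not Y) and Z))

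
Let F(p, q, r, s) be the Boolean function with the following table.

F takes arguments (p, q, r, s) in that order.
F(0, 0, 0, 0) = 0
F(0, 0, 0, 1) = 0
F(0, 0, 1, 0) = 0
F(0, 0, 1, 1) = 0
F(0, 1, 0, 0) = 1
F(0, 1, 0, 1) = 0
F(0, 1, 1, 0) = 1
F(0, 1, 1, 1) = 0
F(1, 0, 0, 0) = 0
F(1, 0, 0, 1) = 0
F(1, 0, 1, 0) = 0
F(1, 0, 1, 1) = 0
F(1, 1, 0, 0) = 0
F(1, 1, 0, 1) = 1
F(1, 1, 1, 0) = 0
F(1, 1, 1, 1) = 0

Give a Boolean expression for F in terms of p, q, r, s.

F(p, q, r, s) = ((((~p & q) & ~r) & ~s) | (((~p & q) & r) & ~s)) | (((p & q) & ~r) & s)

The 1-rows are (0,1,0,0), (0,1,1,0), (1,1,0,1). Each contributes one minterm — ¬p·q·¬r·¬s; ¬p·q·r·¬s; p·q·¬r·s — and their disjunction is a sum-of-products form of F.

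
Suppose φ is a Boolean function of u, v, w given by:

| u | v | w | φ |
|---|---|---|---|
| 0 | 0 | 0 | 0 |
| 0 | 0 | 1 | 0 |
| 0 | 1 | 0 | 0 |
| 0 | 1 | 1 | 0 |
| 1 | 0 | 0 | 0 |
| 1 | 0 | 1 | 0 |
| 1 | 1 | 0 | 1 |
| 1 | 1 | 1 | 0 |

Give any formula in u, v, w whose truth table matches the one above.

Only row (1,1,0) gives 1. That row's minterm u·v·¬w is φ directly.

φ(u, v, w) = (u · v) · w'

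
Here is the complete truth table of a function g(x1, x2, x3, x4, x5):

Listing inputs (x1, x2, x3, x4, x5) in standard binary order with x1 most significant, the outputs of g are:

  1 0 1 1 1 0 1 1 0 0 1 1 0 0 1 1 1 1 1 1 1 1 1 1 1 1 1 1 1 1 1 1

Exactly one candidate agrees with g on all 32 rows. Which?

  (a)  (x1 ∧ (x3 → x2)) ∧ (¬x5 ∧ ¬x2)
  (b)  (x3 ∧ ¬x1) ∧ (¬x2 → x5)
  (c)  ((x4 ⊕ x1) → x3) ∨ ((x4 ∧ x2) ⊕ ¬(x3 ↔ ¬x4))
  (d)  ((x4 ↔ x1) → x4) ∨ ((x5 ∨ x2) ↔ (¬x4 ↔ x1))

(a): at (0,0,0,0,0) it gives 0, but g = 1 — eliminated.
(b): at (0,0,0,0,0) it gives 0, but g = 1 — eliminated.
(c): at (0,0,0,0,1) it gives 1, but g = 0 — eliminated.
Only (d) survives; checking it on all 32 rows confirms it matches g.

d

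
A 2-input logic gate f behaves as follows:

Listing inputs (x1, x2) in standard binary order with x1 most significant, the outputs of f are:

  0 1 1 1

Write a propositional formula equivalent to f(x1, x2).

The output is 1 whenever at least one input is 1 — the OR of all inputs.

f(x1, x2) = x1 ∨ x2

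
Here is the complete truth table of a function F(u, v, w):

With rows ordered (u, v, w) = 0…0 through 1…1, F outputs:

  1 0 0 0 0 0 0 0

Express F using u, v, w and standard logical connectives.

F(u, v, w) = not ((u or v) or w)

The output is 1 only when every input is 0 — NOR of all inputs.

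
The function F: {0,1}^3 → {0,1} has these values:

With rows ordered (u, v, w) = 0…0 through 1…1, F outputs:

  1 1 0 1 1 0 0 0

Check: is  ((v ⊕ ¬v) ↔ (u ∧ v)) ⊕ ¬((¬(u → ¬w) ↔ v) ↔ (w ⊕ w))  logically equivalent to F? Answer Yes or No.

No

Evaluate ((v ⊕ ¬v) ↔ (u ∧ v)) ⊕ ¬((¬(u → ¬w) ↔ v) ↔ (w ⊕ w)) on each row and compare to F:
  u=0, v=0, w=0: formula gives 1, F = 1 ✓
  u=0, v=0, w=1: formula gives 1, F = 1 ✓
  u=0, v=1, w=0: formula gives 0, F = 0 ✓
  u=0, v=1, w=1: formula gives 0, but F = 1 ✗
A single disagreement suffices: at (0,1,1) they differ, so the formula does not compute F.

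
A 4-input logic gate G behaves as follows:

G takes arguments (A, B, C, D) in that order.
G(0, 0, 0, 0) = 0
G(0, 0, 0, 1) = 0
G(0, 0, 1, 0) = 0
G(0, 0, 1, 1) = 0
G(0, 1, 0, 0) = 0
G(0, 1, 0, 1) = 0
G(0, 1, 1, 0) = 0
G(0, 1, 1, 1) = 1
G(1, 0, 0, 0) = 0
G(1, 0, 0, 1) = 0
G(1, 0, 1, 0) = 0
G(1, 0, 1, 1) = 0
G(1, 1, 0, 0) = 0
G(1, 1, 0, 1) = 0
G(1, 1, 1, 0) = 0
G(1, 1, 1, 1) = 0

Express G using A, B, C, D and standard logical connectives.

Only row (0,1,1,1) gives 1. That row's minterm ¬A·B·C·D is G directly.

G(A, B, C, D) = ((A' · B) · C) · D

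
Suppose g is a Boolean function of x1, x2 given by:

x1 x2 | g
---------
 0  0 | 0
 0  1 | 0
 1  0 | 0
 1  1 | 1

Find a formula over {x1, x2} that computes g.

g(x1, x2) = x1 & x2

The output is 1 only when every input is 1 — the AND of all inputs.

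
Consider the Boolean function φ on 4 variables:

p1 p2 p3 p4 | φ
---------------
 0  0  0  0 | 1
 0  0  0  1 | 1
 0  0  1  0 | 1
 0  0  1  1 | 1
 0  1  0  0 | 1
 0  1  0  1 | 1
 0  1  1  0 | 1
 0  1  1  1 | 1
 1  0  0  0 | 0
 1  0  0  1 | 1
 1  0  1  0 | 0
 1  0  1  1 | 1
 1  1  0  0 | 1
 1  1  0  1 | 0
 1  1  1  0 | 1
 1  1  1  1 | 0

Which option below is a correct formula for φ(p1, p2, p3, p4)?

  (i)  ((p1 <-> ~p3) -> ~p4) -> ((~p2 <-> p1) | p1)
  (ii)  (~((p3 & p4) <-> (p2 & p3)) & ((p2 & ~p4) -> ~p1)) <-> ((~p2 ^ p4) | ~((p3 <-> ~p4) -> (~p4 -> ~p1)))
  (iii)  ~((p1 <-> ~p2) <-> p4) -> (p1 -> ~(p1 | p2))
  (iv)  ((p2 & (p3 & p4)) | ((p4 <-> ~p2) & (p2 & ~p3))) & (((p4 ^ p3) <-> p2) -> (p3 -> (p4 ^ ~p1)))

iii

(i) disagrees with φ on (0,0,0,0) (formula → 0, table → 1); rule it out.
(ii) disagrees with φ on (0,0,0,0) (formula → 0, table → 1); rule it out.
(iv) disagrees with φ on (0,0,0,0) (formula → 0, table → 1); rule it out.
That leaves (iii). Evaluating it on every row reproduces the table of φ exactly.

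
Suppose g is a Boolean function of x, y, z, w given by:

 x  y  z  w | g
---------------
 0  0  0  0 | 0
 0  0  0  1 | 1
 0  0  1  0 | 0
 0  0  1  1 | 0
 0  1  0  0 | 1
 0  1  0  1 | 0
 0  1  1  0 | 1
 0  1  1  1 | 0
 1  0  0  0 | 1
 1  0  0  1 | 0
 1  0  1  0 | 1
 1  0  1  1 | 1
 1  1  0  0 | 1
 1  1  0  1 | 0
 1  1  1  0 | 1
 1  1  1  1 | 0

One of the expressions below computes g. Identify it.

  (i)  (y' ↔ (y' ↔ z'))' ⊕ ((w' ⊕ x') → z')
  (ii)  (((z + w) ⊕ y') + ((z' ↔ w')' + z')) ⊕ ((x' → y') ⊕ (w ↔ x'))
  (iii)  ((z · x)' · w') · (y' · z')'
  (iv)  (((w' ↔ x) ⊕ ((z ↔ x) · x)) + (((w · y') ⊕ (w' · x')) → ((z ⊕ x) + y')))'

ii

(i) fails at (0,0,0,0): the formula yields 1, g is 0.
(iii) fails at (0,0,0,1): the formula yields 0, g is 1.
(iv) fails at (0,0,0,1): the formula yields 0, g is 1.
Only (ii) survives; checking it on all 16 rows confirms it matches g.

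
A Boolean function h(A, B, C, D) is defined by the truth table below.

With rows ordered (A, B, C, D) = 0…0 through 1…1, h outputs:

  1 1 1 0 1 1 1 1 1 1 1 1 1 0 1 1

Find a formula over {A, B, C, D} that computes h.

h(A, B, C, D) = NOT ((((NOT A AND NOT B) AND C) AND D) OR (((A AND B) AND NOT C) AND D))

h is 0 on only 2 rows — (0,0,1,1), (1,1,0,1). Writing each as a minterm (¬A·¬B·C·D, A·B·¬C·D) and OR-ing them characterizes exactly where h=0, so h is the negation of that disjunction.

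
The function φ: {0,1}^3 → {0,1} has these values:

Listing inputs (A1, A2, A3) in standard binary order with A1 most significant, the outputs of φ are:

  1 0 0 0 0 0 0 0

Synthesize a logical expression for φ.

φ(A1, A2, A3) = NOT ((A1 OR A2) OR A3)

The output is 1 only when every input is 0 — NOR of all inputs.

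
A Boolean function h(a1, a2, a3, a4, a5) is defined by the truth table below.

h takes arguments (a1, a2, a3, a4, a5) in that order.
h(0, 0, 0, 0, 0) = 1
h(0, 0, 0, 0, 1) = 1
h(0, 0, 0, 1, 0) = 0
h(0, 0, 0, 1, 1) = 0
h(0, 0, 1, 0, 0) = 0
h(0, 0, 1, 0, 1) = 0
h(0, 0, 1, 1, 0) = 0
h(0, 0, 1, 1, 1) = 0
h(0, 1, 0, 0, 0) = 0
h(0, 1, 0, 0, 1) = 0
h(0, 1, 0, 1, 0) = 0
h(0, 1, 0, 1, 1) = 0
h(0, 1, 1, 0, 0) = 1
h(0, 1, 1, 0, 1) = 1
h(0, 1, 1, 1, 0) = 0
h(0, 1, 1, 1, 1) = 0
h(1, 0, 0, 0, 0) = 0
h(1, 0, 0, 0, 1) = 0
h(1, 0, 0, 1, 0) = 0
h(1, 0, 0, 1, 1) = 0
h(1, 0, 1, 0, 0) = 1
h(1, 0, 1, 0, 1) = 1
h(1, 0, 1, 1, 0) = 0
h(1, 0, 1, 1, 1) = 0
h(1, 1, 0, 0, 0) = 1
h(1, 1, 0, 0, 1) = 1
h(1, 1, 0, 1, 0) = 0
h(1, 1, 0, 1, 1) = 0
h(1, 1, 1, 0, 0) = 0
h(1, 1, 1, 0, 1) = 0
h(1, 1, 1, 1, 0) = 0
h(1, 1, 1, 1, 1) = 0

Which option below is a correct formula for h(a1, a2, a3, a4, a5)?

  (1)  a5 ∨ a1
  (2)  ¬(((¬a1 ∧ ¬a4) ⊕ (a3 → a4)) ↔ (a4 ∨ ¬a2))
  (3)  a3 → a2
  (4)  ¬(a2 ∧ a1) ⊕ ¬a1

(1) disagrees with h on (0,0,0,0,0) (formula → 0, table → 1); rule it out.
(3) disagrees with h on (0,0,0,1,0) (formula → 1, table → 0); rule it out.
(4) disagrees with h on (0,0,0,0,0) (formula → 0, table → 1); rule it out.
That leaves (2). Evaluating it on every row reproduces the table of h exactly.

2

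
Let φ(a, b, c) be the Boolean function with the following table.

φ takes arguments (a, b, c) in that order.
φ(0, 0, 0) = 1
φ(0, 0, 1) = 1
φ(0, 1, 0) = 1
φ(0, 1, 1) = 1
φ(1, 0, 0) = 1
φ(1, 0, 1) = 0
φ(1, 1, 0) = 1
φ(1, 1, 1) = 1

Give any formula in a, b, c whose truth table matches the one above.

φ is 0 on exactly one input, (1,0,1), whose minterm is a·¬b·c. So φ is the negation of that single conjunction.

φ(a, b, c) = ((a · b') · c)'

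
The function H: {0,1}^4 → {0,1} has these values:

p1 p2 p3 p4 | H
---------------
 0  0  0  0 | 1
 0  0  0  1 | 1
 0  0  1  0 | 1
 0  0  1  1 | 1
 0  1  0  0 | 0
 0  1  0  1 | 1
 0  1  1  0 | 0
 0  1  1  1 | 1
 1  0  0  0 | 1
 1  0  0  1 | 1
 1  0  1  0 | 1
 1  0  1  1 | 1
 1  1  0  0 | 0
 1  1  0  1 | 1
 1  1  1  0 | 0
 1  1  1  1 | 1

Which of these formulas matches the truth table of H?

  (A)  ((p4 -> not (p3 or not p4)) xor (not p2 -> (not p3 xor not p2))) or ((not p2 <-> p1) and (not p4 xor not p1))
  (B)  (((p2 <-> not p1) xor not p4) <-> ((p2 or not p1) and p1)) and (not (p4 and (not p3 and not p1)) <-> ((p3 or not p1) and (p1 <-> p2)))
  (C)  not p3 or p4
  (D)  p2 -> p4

(A): at (0,0,1,0) it gives 0, but H = 1 — eliminated.
(B): at (0,0,0,0) it gives 0, but H = 1 — eliminated.
(C): at (0,0,1,0) it gives 0, but H = 1 — eliminated.
Only (D) survives; checking it on all 16 rows confirms it matches H.

D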